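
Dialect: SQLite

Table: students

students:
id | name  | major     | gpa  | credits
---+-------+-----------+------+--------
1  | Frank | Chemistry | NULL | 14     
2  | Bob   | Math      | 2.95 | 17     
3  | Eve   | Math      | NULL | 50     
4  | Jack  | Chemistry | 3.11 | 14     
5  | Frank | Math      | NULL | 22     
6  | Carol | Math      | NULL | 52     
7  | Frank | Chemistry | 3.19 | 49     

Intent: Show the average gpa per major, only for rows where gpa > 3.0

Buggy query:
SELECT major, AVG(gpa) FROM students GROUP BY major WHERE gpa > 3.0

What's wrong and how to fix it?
Bug: WHERE cannot follow GROUP BY

Fix: Move the WHERE clause before GROUP BY

Corrected query:
SELECT major, AVG(gpa) FROM students WHERE gpa > 3.0 GROUP BY major

Result:
major     | AVG(gpa)
----------+---------
Chemistry | 3.15    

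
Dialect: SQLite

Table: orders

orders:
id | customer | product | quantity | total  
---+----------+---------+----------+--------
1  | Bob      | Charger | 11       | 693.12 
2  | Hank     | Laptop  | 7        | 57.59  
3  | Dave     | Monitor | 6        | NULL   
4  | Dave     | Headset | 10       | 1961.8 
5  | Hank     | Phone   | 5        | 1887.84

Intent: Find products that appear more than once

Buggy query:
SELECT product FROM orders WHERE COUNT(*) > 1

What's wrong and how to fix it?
Bug: WHERE can't reference COUNT(*); aggregates are computed after WHERE

Fix: Group first, then use HAVING for the count condition

Corrected query:
SELECT product FROM orders GROUP BY product HAVING COUNT(*) > 1

Result:
(no rows)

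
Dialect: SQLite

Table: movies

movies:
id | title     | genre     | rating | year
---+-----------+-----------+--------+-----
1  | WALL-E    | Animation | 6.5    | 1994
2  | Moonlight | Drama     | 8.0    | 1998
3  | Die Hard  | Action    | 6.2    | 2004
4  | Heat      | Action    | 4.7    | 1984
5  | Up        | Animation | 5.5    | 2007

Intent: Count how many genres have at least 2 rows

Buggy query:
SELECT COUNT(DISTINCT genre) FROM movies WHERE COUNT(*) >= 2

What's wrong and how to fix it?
Bug: WHERE filters individual rows, not groups, so a group-level COUNT is invalid there

Fix: Use a subquery that GROUPs and filters with HAVING, then count its rows

Corrected query:
SELECT COUNT(*) FROM (SELECT genre FROM movies GROUP BY genre HAVING COUNT(*) >= 2)

Result:
COUNT(*)
--------
2       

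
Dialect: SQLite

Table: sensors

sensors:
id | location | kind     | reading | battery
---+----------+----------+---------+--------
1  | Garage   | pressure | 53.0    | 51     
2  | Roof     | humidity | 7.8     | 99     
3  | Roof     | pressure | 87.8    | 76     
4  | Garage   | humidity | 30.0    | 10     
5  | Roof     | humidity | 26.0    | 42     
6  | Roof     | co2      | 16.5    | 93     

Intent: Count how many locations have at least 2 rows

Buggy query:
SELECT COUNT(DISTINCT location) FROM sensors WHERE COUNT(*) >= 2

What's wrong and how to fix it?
Bug: COUNT(*) cannot appear in WHERE; the per-group count doesn't exist yet

Fix: Use a subquery that GROUPs and filters with HAVING, then count its rows

Corrected query:
SELECT COUNT(*) FROM (SELECT location FROM sensors GROUP BY location HAVING COUNT(*) >= 2)

Result:
COUNT(*)
--------
2       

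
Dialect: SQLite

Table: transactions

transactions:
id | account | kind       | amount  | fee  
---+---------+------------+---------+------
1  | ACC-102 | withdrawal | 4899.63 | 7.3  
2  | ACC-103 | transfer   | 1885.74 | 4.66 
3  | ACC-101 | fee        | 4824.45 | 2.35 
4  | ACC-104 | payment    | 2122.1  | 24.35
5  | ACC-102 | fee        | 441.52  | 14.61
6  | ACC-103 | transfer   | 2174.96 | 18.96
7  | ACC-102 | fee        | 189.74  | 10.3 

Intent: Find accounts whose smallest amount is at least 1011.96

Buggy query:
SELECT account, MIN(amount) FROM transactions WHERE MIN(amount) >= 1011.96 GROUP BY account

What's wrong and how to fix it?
Bug: MIN() in WHERE is a misuse of aggregate

Fix: Use HAVING for the per-group MIN condition

Corrected query:
SELECT account, MIN(amount) FROM transactions GROUP BY account HAVING MIN(amount) >= 1011.96

Result:
account | MIN(amount)
--------+------------
ACC-101 | 4824.45    
ACC-103 | 1885.74    
ACC-104 | 2122.1     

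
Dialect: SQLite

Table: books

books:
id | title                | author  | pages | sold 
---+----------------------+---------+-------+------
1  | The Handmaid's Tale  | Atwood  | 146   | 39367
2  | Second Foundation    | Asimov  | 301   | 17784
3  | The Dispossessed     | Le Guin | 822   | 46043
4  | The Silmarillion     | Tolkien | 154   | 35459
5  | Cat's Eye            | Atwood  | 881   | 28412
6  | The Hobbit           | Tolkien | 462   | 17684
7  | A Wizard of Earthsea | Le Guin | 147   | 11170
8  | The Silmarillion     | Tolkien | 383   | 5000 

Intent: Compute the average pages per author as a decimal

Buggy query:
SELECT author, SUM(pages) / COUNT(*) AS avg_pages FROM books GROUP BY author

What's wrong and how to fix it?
Bug: SUM(pages) and COUNT(*) are both integers; the division truncates the fractional part

Fix: Cast one side to REAL so the division keeps the fractional part

Corrected query:
SELECT author, SUM(pages) * 1.0 / COUNT(*) AS avg_pages FROM books GROUP BY author

Result:
author  | avg_pages
--------+----------
Asimov  | 301      
Atwood  | 513.5    
Le Guin | 484.5    
Tolkien | 333      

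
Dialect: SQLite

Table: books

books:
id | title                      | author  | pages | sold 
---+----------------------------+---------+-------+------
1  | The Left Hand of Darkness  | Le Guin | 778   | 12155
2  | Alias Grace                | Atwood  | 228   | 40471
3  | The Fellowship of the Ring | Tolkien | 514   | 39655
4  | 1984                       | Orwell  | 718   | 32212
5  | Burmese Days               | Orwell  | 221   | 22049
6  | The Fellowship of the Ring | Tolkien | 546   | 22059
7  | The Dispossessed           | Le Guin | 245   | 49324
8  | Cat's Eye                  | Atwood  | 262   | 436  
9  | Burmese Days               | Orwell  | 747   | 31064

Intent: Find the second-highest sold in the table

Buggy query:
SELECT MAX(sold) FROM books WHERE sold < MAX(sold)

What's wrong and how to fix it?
Bug: MAX(sold) on the right of the comparison is an aggregate-in-WHERE error

Fix: Put the inner MAX in a scalar subquery

Corrected query:
SELECT MAX(sold) FROM books WHERE sold < (SELECT MAX(sold) FROM books)

Result:
MAX(sold)
---------
40471    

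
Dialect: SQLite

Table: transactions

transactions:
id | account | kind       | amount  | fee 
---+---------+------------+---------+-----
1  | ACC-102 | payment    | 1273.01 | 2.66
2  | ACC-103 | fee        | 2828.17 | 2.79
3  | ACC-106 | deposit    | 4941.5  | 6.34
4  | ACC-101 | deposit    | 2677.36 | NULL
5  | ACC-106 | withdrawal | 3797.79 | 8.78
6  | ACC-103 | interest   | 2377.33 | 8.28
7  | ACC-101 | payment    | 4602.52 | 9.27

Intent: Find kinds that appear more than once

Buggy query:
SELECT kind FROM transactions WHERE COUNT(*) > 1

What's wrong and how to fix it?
Bug: COUNT(*) is an aggregate and cannot be used in WHERE

Fix: GROUP BY kind, then filter groups with HAVING COUNT(*) > 1

Corrected query:
SELECT kind FROM transactions GROUP BY kind HAVING COUNT(*) > 1

Result:
kind   
-------
deposit
payment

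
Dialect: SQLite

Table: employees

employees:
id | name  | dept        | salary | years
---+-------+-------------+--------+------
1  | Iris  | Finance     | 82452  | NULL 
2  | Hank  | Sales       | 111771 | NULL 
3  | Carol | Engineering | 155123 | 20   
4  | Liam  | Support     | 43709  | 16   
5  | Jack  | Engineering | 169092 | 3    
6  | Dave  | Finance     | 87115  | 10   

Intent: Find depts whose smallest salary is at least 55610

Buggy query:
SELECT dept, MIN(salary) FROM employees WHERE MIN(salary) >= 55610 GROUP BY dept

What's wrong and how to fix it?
Bug: Aggregates like MIN are computed per group after WHERE runs

Fix: Replace WHERE with HAVING after the GROUP BY

Corrected query:
SELECT dept, MIN(salary) FROM employees GROUP BY dept HAVING MIN(salary) >= 55610

Result:
dept        | MIN(salary)
------------+------------
Engineering | 155123     
Finance     | 82452      
Sales       | 111771     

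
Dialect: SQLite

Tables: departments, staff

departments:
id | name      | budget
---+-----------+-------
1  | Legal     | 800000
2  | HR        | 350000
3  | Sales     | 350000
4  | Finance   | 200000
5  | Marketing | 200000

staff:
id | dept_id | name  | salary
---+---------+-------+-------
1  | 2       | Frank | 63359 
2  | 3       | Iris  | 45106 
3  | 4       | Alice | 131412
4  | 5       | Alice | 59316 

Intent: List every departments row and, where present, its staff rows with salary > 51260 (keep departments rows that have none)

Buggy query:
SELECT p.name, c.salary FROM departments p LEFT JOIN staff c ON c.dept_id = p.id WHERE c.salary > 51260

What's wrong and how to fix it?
Bug: A WHERE condition on the right-hand table after LEFT JOIN drops unmatched parents

Fix: Move the right-table condition into the ON clause so unmatched parents are kept

Corrected query:
SELECT p.name, c.salary FROM departments p LEFT JOIN staff c ON c.dept_id = p.id AND c.salary > 51260

Result:
name      | salary
----------+-------
Legal     | NULL  
HR        | 63359 
Sales     | NULL  
Finance   | 131412
Marketing | 59316 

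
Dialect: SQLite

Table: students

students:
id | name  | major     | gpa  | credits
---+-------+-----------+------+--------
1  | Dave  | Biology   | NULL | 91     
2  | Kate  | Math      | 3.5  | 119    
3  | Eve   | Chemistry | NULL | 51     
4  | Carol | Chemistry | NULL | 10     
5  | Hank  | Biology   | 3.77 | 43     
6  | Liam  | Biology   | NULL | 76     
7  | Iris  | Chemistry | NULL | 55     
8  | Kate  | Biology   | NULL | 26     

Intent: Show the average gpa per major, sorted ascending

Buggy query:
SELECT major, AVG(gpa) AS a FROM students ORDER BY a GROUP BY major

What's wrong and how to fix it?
Bug: ORDER BY appears before GROUP BY; SQL clause order requires GROUP BY first

Fix: Move ORDER BY to the end, after GROUP BY

Corrected query:
SELECT major, AVG(gpa) AS a FROM students GROUP BY major ORDER BY a

Result:
major     | a   
----------+-----
Chemistry | NULL
Math      | 3.5 
Biology   | 3.77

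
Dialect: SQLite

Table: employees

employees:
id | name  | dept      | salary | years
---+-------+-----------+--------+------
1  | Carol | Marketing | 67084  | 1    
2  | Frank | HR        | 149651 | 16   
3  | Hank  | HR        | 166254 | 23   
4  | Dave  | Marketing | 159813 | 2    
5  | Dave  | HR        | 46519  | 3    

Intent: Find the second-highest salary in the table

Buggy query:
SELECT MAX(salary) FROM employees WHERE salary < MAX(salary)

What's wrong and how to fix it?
Bug: The inner MAX is an aggregate inside WHERE, which is not allowed

Fix: Compute the overall MAX in a subquery, then take MAX of rows below it

Corrected query:
SELECT MAX(salary) FROM employees WHERE salary < (SELECT MAX(salary) FROM employees)

Result:
MAX(salary)
-----------
159813     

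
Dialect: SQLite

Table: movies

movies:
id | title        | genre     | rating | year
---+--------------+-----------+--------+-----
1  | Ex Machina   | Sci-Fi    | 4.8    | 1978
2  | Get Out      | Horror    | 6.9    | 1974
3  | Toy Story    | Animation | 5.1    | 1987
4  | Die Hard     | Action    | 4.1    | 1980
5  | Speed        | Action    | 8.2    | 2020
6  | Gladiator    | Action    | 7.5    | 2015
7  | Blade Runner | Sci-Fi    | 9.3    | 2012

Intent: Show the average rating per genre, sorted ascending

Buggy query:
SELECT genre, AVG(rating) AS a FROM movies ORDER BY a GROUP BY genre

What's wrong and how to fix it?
Bug: ORDER BY appears before GROUP BY; SQL clause order requires GROUP BY first

Fix: Move ORDER BY to the end, after GROUP BY

Corrected query:
SELECT genre, AVG(rating) AS a FROM movies GROUP BY genre ORDER BY a

Result:
genre     | a   
----------+-----
Animation | 5.1 
Action    | 6.6 
Horror    | 6.9 
Sci-Fi    | 7.05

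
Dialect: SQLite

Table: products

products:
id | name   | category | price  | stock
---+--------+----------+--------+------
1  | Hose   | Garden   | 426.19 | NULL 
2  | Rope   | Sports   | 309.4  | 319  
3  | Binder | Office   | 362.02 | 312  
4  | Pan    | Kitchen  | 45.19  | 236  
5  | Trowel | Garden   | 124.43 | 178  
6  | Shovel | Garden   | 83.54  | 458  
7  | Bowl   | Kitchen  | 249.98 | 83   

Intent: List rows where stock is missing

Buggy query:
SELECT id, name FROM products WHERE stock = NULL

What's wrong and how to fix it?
Bug: '= NULL' is always unknown in SQL three-valued logic, so no rows match

Fix: Use IS NULL to test for NULL

Corrected query:
SELECT id, name FROM products WHERE stock IS NULL

Result:
id | name
---+-----
1  | Hose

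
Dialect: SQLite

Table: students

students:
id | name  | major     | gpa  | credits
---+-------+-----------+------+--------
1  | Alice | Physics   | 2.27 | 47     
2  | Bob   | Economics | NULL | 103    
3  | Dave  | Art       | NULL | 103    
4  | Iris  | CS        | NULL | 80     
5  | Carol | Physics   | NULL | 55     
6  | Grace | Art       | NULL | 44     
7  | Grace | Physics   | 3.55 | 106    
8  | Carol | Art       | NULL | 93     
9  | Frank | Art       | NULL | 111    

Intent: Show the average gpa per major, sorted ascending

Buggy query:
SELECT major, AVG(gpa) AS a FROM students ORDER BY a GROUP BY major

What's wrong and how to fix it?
Bug: ORDER BY appears before GROUP BY; SQL clause order requires GROUP BY first

Fix: Move ORDER BY to the end, after GROUP BY

Corrected query:
SELECT major, AVG(gpa) AS a FROM students GROUP BY major ORDER BY a

Result:
major     | a   
----------+-----
Art       | NULL
CS        | NULL
Economics | NULL
Physics   | 2.91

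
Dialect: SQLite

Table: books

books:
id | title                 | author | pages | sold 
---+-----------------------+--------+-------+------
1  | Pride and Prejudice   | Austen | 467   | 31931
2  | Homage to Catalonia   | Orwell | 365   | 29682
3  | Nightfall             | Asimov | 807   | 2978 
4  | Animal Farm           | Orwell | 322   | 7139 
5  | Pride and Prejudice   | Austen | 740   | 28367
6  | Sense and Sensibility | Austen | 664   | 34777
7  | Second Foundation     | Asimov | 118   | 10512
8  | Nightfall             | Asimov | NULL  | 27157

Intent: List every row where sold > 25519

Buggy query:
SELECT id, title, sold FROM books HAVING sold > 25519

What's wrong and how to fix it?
Bug: HAVING filters the output of aggregation, but this query has no GROUP BY and no aggregate functions, so SQLite rejects it (HAVING clause on a non-aggregate query); the condition here is per row

Fix: Use WHERE for row-level filtering

Corrected query:
SELECT id, title, sold FROM books WHERE sold > 25519

Result:
id | title                 | sold 
---+-----------------------+------
1  | Pride and Prejudice   | 31931
2  | Homage to Catalonia   | 29682
5  | Pride and Prejudice   | 28367
6  | Sense and Sensibility | 34777
8  | Nightfall             | 27157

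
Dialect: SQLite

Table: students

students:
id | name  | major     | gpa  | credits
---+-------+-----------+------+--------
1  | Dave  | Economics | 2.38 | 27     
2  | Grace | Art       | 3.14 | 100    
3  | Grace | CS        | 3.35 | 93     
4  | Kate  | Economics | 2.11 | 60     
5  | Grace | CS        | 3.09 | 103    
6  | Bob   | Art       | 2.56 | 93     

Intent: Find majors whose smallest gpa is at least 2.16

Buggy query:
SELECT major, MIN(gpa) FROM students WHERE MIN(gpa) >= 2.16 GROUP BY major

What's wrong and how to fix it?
Bug: MIN() in WHERE is a misuse of aggregate

Fix: Use HAVING for the per-group MIN condition

Corrected query:
SELECT major, MIN(gpa) FROM students GROUP BY major HAVING MIN(gpa) >= 2.16

Result:
major | MIN(gpa)
------+---------
Art   | 2.56    
CS    | 3.09    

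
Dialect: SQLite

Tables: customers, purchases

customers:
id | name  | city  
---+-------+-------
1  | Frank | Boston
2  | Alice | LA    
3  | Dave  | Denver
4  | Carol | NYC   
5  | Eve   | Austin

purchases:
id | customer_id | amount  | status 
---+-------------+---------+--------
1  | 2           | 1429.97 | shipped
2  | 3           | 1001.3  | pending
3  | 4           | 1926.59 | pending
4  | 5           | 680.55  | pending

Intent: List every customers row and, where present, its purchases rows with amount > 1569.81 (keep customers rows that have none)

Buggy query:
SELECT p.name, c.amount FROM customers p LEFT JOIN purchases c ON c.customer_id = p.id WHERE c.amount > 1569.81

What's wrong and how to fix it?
Bug: A WHERE condition on the right-hand table after LEFT JOIN drops unmatched parents

Fix: Move the right-table condition into the ON clause so unmatched parents are kept

Corrected query:
SELECT p.name, c.amount FROM customers p LEFT JOIN purchases c ON c.customer_id = p.id AND c.amount > 1569.81

Result:
name  | amount 
------+--------
Frank | NULL   
Alice | NULL   
Dave  | NULL   
Carol | 1926.59
Eve   | NULL   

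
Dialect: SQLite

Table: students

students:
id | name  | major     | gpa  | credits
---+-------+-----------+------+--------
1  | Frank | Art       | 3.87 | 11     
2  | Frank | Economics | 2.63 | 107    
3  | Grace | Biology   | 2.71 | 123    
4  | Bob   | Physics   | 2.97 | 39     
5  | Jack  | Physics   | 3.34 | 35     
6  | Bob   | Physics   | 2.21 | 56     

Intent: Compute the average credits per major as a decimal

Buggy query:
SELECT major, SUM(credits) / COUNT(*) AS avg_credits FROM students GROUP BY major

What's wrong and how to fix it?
Bug: SUM(credits) and COUNT(*) are both integers; the division truncates the fractional part

Fix: Multiply by 1.0 (or CAST to REAL) to force floating-point division

Corrected query:
SELECT major, SUM(credits) * 1.0 / COUNT(*) AS avg_credits FROM students GROUP BY major

Result:
major     | avg_credits
----------+------------
Art       | 11         
Biology   | 123        
Economics | 107        
Physics   | 43.333333  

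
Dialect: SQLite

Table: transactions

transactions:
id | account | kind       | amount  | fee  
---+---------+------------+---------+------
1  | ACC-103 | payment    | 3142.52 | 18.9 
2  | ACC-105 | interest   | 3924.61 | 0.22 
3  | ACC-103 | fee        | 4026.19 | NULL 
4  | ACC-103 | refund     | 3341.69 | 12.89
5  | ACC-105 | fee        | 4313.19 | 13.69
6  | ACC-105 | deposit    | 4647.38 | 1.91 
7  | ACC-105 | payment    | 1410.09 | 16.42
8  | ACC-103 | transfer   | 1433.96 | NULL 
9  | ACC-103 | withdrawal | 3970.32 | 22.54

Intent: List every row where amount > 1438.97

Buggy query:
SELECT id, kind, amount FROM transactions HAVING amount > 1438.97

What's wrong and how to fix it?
Bug: HAVING filters the output of aggregation, but this query has no GROUP BY and no aggregate functions, so SQLite rejects it (HAVING clause on a non-aggregate query); the condition here is per row

Fix: Replace HAVING with WHERE since the condition applies to individual rows

Corrected query:
SELECT id, kind, amount FROM transactions WHERE amount > 1438.97

Result:
id | kind       | amount 
---+------------+--------
1  | payment    | 3142.52
2  | interest   | 3924.61
3  | fee        | 4026.19
4  | refund     | 3341.69
5  | fee        | 4313.19
6  | deposit    | 4647.38
9  | withdrawal | 3970.32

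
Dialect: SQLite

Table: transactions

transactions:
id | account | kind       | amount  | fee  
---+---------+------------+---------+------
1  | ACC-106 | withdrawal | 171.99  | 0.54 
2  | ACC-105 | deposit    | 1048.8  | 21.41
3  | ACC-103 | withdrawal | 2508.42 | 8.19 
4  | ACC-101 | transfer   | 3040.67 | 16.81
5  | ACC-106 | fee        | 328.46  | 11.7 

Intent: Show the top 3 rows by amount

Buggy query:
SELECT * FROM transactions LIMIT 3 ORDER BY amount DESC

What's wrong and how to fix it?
Bug: ORDER BY cannot follow LIMIT; LIMIT is the final clause

Fix: Sort with ORDER BY, then apply LIMIT

Corrected query:
SELECT * FROM transactions ORDER BY amount DESC LIMIT 3

Result:
id | account | kind       | amount  | fee  
---+---------+------------+---------+------
4  | ACC-101 | transfer   | 3040.67 | 16.81
3  | ACC-103 | withdrawal | 2508.42 | 8.19 
2  | ACC-105 | deposit    | 1048.8  | 21.41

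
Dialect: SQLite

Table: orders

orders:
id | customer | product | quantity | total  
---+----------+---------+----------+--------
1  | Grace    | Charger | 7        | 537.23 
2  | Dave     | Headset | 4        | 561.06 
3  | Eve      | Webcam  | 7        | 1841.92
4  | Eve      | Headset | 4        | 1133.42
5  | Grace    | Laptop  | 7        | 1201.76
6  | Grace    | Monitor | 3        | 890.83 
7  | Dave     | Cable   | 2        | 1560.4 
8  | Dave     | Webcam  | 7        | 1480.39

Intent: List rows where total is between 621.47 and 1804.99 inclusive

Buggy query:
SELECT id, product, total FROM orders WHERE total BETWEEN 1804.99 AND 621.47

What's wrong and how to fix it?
Bug: The bounds are reversed; BETWEEN a AND b requires a <= b to match anything

Fix: Write BETWEEN 621.47 AND 1804.99

Corrected query:
SELECT id, product, total FROM orders WHERE total BETWEEN 621.47 AND 1804.99

Result:
id | product | total  
---+---------+--------
4  | Headset | 1133.42
5  | Laptop  | 1201.76
6  | Monitor | 890.83 
7  | Cable   | 1560.4 
8  | Webcam  | 1480.39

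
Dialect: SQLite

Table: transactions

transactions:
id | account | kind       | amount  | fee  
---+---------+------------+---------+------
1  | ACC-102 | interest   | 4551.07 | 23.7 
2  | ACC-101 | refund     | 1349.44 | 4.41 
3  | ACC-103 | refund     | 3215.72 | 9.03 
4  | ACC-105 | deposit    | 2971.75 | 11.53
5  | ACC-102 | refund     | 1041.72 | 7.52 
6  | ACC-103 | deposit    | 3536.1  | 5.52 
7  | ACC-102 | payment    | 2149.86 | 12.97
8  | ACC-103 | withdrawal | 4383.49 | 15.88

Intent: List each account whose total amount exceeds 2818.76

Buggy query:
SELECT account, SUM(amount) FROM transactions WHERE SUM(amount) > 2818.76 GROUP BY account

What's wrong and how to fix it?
Bug: SUM(amount) is an aggregate, but WHERE filters rows before aggregation

Fix: Use HAVING (which filters groups after aggregation) instead of WHERE

Corrected query:
SELECT account, SUM(amount) FROM transactions GROUP BY account HAVING SUM(amount) > 2818.76

Result:
account | SUM(amount)
--------+------------
ACC-102 | 7742.65    
ACC-103 | 11135.31   
ACC-105 | 2971.75    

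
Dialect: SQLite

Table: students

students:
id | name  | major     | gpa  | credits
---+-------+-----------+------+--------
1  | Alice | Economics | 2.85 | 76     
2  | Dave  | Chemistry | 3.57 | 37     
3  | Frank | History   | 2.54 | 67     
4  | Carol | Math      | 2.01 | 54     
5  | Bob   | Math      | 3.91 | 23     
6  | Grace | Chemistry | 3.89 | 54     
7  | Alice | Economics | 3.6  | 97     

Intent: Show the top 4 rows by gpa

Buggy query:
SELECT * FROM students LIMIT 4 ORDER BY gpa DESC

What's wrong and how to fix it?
Bug: LIMIT must come after ORDER BY

Fix: Swap the clauses: ORDER BY first, then LIMIT

Corrected query:
SELECT * FROM students ORDER BY gpa DESC LIMIT 4

Result:
id | name  | major     | gpa  | credits
---+-------+-----------+------+--------
5  | Bob   | Math      | 3.91 | 23     
6  | Grace | Chemistry | 3.89 | 54     
7  | Alice | Economics | 3.6  | 97     
2  | Dave  | Chemistry | 3.57 | 37     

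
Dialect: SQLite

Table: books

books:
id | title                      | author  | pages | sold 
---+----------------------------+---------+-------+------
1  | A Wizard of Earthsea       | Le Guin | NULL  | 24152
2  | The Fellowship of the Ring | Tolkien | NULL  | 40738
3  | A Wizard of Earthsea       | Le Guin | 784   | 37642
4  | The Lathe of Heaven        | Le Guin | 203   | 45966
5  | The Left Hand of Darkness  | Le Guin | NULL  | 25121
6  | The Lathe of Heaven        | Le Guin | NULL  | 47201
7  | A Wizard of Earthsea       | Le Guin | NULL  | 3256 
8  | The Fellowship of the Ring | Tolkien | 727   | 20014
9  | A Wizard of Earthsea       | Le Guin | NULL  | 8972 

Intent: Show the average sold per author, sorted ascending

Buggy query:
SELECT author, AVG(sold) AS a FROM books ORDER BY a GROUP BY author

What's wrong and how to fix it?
Bug: ORDER BY appears before GROUP BY; SQL clause order requires GROUP BY first

Fix: Reorder: SELECT … FROM … GROUP BY … ORDER BY …

Corrected query:
SELECT author, AVG(sold) AS a FROM books GROUP BY author ORDER BY a

Result:
author  | a           
--------+-------------
Le Guin | 27472.857143
Tolkien | 30376       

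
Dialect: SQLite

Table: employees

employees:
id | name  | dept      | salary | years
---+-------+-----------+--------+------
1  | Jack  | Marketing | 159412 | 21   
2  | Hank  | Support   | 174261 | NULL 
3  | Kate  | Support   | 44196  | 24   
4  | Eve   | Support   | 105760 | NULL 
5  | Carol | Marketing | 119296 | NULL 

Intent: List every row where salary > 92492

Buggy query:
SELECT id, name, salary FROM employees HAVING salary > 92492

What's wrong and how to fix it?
Bug: HAVING filters the output of aggregation, but this query has no GROUP BY and no aggregate functions, so SQLite rejects it (HAVING clause on a non-aggregate query); the condition here is per row

Fix: Use WHERE for row-level filtering

Corrected query:
SELECT id, name, salary FROM employees WHERE salary > 92492

Result:
id | name  | salary
---+-------+-------
1  | Jack  | 159412
2  | Hank  | 174261
4  | Eve   | 105760
5  | Carol | 119296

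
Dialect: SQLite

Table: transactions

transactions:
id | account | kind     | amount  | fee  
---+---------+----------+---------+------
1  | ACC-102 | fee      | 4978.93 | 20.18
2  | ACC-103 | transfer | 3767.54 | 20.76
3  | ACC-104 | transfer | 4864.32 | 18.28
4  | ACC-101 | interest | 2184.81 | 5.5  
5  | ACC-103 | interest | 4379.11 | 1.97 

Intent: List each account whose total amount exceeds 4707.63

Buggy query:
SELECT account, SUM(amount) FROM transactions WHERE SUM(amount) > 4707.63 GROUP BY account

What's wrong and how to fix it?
Bug: SUM(amount) is an aggregate, but WHERE filters rows before aggregation

Fix: Use HAVING (which filters groups after aggregation) instead of WHERE

Corrected query:
SELECT account, SUM(amount) FROM transactions GROUP BY account HAVING SUM(amount) > 4707.63

Result:
account | SUM(amount)
--------+------------
ACC-102 | 4978.93    
ACC-103 | 8146.65    
ACC-104 | 4864.32    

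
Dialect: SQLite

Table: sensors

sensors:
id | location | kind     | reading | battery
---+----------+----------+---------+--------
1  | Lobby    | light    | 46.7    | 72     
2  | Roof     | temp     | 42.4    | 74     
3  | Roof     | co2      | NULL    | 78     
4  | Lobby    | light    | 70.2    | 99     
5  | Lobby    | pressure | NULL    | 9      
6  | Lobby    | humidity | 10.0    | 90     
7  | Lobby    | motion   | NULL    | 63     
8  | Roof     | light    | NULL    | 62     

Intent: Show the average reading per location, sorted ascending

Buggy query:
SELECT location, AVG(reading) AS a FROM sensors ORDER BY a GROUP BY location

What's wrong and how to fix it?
Bug: ORDER BY appears before GROUP BY; SQL clause order requires GROUP BY first

Fix: Move ORDER BY to the end, after GROUP BY

Corrected query:
SELECT location, AVG(reading) AS a FROM sensors GROUP BY location ORDER BY a

Result:
location | a   
---------+-----
Lobby    | 42.3
Roof     | 42.4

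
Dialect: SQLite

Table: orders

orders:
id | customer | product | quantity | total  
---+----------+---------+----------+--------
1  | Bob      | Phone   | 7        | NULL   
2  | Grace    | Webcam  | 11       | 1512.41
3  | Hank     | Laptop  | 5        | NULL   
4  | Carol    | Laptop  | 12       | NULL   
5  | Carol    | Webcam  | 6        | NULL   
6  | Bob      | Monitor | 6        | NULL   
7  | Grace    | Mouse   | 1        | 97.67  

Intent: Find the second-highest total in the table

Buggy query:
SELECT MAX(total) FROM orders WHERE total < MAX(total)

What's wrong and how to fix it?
Bug: MAX(total) on the right of the comparison is an aggregate-in-WHERE error

Fix: Compute the overall MAX in a subquery, then take MAX of rows below it

Corrected query:
SELECT MAX(total) FROM orders WHERE total < (SELECT MAX(total) FROM orders)

Result:
MAX(total)
----------
97.67     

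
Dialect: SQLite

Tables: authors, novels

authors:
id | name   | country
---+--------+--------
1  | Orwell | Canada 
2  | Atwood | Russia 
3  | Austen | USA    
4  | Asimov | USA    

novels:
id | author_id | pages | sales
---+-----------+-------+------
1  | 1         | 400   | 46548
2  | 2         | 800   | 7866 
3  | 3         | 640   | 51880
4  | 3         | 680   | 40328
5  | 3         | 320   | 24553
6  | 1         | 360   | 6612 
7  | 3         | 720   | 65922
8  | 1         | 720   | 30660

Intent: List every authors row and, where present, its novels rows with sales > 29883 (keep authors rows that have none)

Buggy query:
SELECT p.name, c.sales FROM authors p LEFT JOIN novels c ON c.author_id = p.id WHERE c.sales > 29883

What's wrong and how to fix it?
Bug: A WHERE condition on the right-hand table after LEFT JOIN drops unmatched parents

Fix: Move the right-table condition into the ON clause so unmatched parents are kept

Corrected query:
SELECT p.name, c.sales FROM authors p LEFT JOIN novels c ON c.author_id = p.id AND c.sales > 29883

Result:
name   | sales
-------+------
Orwell | 30660
Orwell | 46548
Atwood | NULL 
Austen | 40328
Austen | 51880
Austen | 65922
Asimov | NULL 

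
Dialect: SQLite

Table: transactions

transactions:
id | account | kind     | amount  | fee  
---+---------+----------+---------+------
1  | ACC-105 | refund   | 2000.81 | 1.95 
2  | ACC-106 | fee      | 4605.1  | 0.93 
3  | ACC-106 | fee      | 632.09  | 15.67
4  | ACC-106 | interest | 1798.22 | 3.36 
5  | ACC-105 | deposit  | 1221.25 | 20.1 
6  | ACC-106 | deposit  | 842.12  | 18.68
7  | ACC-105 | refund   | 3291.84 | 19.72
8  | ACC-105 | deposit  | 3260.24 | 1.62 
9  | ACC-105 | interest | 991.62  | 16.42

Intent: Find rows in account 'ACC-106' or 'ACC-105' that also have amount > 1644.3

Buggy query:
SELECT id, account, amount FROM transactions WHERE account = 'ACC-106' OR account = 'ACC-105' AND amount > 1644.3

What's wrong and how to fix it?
Bug: Without parentheses, AND is evaluated before OR, so the amount filter only applies to the 'ACC-105' branch

Fix: Add parentheses around the OR so the AND applies to both alternatives

Corrected query:
SELECT id, account, amount FROM transactions WHERE (account = 'ACC-106' OR account = 'ACC-105') AND amount > 1644.3

Result:
id | account | amount 
---+---------+--------
1  | ACC-105 | 2000.81
2  | ACC-106 | 4605.1 
4  | ACC-106 | 1798.22
7  | ACC-105 | 3291.84
8  | ACC-105 | 3260.24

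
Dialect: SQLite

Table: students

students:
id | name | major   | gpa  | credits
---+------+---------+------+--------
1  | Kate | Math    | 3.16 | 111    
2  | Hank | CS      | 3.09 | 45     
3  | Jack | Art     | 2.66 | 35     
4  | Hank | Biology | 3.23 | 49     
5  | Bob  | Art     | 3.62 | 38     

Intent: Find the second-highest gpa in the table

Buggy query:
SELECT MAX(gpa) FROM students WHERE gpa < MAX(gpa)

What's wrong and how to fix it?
Bug: MAX(gpa) on the right of the comparison is an aggregate-in-WHERE error

Fix: Compute the overall MAX in a subquery, then take MAX of rows below it

Corrected query:
SELECT MAX(gpa) FROM students WHERE gpa < (SELECT MAX(gpa) FROM students)

Result:
MAX(gpa)
--------
3.23    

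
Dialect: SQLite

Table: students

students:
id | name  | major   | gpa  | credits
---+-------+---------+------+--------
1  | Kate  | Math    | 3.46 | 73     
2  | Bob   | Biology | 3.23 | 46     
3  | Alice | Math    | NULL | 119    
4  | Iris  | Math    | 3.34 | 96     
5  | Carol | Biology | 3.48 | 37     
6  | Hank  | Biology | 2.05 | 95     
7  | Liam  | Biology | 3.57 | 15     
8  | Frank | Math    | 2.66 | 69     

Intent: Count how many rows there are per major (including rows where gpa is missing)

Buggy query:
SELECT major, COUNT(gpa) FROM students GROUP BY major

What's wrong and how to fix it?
Bug: COUNT(column) counts non-NULL values only; rows with NULL gpa aren't counted

Fix: Replace COUNT(gpa) with COUNT(*)

Corrected query:
SELECT major, COUNT(*) FROM students GROUP BY major

Result:
major   | COUNT(*)
--------+---------
Biology | 4       
Math    | 4       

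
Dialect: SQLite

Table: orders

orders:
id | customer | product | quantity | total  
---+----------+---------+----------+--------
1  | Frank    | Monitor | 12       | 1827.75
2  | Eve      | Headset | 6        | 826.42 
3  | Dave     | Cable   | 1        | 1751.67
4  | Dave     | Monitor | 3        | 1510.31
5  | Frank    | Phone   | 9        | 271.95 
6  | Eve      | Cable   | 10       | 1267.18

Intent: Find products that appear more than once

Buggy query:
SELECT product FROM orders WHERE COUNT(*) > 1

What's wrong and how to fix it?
Bug: COUNT(*) is an aggregate and cannot be used in WHERE

Fix: GROUP BY product, then filter groups with HAVING COUNT(*) > 1

Corrected query:
SELECT product FROM orders GROUP BY product HAVING COUNT(*) > 1

Result:
product
-------
Cable  
Monitor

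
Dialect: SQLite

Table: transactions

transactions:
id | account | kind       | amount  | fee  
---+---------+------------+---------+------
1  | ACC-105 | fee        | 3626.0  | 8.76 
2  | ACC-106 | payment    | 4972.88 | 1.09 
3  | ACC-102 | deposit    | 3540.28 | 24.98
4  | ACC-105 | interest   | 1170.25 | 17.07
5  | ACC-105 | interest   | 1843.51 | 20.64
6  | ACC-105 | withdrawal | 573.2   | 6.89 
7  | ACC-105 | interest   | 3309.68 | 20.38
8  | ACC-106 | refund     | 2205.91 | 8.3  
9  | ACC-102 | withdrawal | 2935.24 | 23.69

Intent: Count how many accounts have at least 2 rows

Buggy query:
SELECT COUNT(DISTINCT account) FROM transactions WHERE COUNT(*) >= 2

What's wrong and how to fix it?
Bug: COUNT(*) cannot appear in WHERE; the per-group count doesn't exist yet

Fix: Use a subquery that GROUPs and filters with HAVING, then count its rows

Corrected query:
SELECT COUNT(*) FROM (SELECT account FROM transactions GROUP BY account HAVING COUNT(*) >= 2)

Result:
COUNT(*)
--------
3       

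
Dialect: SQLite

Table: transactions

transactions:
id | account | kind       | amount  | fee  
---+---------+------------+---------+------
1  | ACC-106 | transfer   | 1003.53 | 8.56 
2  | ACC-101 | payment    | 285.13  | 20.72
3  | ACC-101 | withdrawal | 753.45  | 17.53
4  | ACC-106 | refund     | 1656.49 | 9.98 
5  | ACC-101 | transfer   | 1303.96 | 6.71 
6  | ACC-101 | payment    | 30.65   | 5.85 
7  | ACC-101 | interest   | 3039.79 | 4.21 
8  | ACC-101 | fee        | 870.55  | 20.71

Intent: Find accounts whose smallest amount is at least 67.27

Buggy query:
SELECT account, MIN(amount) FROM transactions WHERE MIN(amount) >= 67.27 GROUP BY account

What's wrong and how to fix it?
Bug: Aggregates like MIN are computed per group after WHERE runs

Fix: Replace WHERE with HAVING after the GROUP BY

Corrected query:
SELECT account, MIN(amount) FROM transactions GROUP BY account HAVING MIN(amount) >= 67.27

Result:
account | MIN(amount)
--------+------------
ACC-106 | 1003.53    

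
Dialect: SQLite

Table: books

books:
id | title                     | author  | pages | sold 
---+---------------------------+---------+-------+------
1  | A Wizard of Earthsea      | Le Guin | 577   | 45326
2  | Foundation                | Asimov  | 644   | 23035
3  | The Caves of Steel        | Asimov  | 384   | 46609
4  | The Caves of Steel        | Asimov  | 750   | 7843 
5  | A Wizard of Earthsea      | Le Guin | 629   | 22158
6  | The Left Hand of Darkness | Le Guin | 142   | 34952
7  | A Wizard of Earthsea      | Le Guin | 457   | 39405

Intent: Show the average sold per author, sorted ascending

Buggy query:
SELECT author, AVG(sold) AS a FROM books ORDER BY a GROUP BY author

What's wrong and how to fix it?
Bug: ORDER BY appears before GROUP BY; SQL clause order requires GROUP BY first

Fix: Reorder: SELECT … FROM … GROUP BY … ORDER BY …

Corrected query:
SELECT author, AVG(sold) AS a FROM books GROUP BY author ORDER BY a

Result:
author  | a       
--------+---------
Asimov  | 25829   
Le Guin | 35460.25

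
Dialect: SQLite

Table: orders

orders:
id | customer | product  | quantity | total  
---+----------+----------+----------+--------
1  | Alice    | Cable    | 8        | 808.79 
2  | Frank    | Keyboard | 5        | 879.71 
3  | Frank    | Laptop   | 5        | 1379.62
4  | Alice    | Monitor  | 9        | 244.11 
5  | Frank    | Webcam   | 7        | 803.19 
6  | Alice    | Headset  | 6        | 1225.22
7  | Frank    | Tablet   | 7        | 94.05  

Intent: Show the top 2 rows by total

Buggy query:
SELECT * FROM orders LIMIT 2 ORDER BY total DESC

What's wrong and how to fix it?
Bug: LIMIT must come after ORDER BY

Fix: Swap the clauses: ORDER BY first, then LIMIT

Corrected query:
SELECT * FROM orders ORDER BY total DESC LIMIT 2

Result:
id | customer | product | quantity | total  
---+----------+---------+----------+--------
3  | Frank    | Laptop  | 5        | 1379.62
6  | Alice    | Headset | 6        | 1225.22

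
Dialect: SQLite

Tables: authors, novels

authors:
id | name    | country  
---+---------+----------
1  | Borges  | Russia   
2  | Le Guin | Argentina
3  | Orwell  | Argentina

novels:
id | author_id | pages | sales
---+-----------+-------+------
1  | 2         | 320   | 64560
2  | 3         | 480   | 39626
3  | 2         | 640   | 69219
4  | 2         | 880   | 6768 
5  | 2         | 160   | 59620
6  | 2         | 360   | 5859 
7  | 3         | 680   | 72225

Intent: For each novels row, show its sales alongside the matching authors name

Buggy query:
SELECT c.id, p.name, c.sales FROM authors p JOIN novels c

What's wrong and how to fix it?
Bug: JOIN with no ON clause produces a cartesian product; every novels row pairs with every authors row

Fix: Add ON c.author_id = p.id to the JOIN

Corrected query:
SELECT c.id, p.name, c.sales FROM authors p JOIN novels c ON c.author_id = p.id

Result:
id | name    | sales
---+---------+------
1  | Le Guin | 64560
2  | Orwell  | 39626
3  | Le Guin | 69219
4  | Le Guin | 6768 
5  | Le Guin | 59620
6  | Le Guin | 5859 
7  | Orwell  | 72225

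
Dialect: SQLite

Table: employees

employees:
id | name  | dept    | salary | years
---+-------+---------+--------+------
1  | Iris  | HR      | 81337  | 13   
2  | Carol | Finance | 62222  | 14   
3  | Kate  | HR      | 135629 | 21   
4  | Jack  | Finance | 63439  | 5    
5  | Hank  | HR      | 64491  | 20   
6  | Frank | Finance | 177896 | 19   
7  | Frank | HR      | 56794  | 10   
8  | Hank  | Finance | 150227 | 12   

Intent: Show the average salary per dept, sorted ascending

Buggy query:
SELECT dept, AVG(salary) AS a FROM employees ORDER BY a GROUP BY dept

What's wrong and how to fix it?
Bug: GROUP BY must precede ORDER BY

Fix: Move ORDER BY to the end, after GROUP BY

Corrected query:
SELECT dept, AVG(salary) AS a FROM employees GROUP BY dept ORDER BY a

Result:
dept    | a       
--------+---------
HR      | 84562.75
Finance | 113446  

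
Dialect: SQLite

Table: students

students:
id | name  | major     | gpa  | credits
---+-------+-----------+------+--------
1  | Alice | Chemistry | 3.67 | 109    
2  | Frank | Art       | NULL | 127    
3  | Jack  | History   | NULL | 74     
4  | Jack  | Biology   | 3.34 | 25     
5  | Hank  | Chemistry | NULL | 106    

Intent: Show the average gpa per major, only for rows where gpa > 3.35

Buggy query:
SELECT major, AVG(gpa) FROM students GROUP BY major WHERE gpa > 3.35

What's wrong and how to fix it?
Bug: Row-level WHERE must come before GROUP BY in the clause order

Fix: Place WHERE between FROM and GROUP BY

Corrected query:
SELECT major, AVG(gpa) FROM students WHERE gpa > 3.35 GROUP BY major

Result:
major     | AVG(gpa)
----------+---------
Chemistry | 3.67    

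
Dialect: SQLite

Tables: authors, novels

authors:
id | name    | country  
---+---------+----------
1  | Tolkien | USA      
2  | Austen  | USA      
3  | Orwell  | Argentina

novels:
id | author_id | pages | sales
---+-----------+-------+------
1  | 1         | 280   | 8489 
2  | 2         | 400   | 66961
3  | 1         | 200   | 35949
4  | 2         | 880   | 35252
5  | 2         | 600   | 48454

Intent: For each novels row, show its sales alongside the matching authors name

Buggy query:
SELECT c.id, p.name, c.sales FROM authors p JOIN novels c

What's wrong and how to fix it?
Bug: JOIN with no ON clause produces a cartesian product; every novels row pairs with every authors row

Fix: Add ON c.author_id = p.id to the JOIN

Corrected query:
SELECT c.id, p.name, c.sales FROM authors p JOIN novels c ON c.author_id = p.id

Result:
id | name    | sales
---+---------+------
1  | Tolkien | 8489 
2  | Austen  | 66961
3  | Tolkien | 35949
4  | Austen  | 35252
5  | Austen  | 48454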